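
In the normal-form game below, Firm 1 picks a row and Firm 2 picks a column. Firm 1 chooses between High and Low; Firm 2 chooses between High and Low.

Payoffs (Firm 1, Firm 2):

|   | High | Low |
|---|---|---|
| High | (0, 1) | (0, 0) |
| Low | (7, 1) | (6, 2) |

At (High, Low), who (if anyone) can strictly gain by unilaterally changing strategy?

Both

Firm 1 at (High, Low) earns 0; deviating to Low yields 6 — a strict improvement.
Firm 2 earns 0; deviating to High yields 1 — a strict improvement.
Both Firm 1 and Firm 2 have strictly profitable deviations.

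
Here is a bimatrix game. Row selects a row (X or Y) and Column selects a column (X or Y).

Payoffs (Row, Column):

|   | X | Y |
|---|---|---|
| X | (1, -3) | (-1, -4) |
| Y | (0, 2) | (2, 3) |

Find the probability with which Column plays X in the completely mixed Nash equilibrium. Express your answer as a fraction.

Let q be the probability that Column plays X. In a completely mixed equilibrium, Row must be indifferent between X and Y.
Row's expected payoff from X is q − (1−q); from Y it is 2(1−q).
Setting these equal: 2q − 1 = −2q + 2, so q = 3/4.

3/4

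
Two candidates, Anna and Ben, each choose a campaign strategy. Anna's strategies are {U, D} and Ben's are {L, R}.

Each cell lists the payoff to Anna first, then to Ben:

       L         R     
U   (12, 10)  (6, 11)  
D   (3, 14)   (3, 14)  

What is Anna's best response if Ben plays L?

U

Against L, Anna earns 12 from U and 3 from D.
So U is the best response.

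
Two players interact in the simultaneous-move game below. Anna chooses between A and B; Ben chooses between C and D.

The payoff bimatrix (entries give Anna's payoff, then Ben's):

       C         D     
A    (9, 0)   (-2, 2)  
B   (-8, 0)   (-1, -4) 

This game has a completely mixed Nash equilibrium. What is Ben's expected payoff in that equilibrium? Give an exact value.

0

First find p, the probability Anna plays A, from Ben's indifference between C and D: 0 = 2p − 4(1−p), giving p = 2/3.
Since Ben is indifferent in equilibrium, Ben's expected payoff equals the payoff from either column against (2/3, 1/3). Using C: 0 = 0.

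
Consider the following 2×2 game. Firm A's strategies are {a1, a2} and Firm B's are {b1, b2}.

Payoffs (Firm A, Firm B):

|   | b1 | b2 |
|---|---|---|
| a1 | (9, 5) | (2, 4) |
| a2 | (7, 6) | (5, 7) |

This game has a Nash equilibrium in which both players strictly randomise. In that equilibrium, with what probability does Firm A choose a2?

1/2

Let x be the probability that Firm A plays a1. In a completely mixed equilibrium, Firm B must be indifferent between b1 and b2.
Firm B's expected payoff from b1 is 5x + 6(1−x); from b2 it is 4x + 7(1−x).
Setting these equal: −x + 6 = −3x + 7, so x = 1/2.
Therefore Firm A plays a2 with probability 1 − 1/2 = 1/2.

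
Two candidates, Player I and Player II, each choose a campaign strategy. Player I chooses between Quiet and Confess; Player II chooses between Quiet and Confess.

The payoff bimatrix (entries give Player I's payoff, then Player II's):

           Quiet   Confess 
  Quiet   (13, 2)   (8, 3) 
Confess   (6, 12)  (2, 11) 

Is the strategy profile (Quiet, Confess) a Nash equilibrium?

At (Quiet, Confess), Player I earns 8; switching to Confess would give 2, so Player I has no profitable deviation.
Player II earns 3; switching to Quiet would give 2, so Player II has no profitable deviation.
Neither player can gain by a unilateral deviation, so this profile is a Nash equilibrium.

Yes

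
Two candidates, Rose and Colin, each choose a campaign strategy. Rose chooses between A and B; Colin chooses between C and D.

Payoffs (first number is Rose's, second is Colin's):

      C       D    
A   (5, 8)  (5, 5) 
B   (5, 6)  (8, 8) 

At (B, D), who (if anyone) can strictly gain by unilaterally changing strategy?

Neither

Rose at (B, D) earns 8; deviating to A yields 5 — not better.
Colin earns 8; deviating to C yields 6 — not better.
Neither player can strictly improve; the profile is a Nash equilibrium.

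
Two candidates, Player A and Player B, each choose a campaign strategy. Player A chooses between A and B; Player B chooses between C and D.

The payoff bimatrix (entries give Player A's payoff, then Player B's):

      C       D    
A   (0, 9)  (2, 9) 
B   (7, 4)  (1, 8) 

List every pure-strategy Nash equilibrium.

(A, C): Player A prefers B (7 > 0) — not an equilibrium.
(A, D): Player A gets 2 ≥ 1 from B, and Player B gets 9 ≥ 9 from C — Nash equilibrium.
(B, C): Player B prefers D (8 > 4) — not an equilibrium.
(B, D): Player A prefers A (2 > 1) — not an equilibrium.

(A, D)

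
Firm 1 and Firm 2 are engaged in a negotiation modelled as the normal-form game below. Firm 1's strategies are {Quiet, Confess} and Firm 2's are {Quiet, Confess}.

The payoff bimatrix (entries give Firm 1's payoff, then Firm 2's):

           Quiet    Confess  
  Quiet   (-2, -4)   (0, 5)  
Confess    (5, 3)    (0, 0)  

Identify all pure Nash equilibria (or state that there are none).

(Quiet, Confess) and (Confess, Quiet)

(Quiet, Quiet): Firm 1 prefers Confess (5 > -2); Firm 2 prefers Confess (5 > -4) — not an equilibrium.
(Quiet, Confess): Firm 1 gets 0 ≥ 0 from Confess, and Firm 2 gets 5 ≥ -4 from Quiet — Nash equilibrium.
(Confess, Quiet): Firm 1 gets 5 ≥ -2 from Quiet, and Firm 2 gets 3 ≥ 0 from Confess — Nash equilibrium.
(Confess, Confess): Firm 2 prefers Quiet (3 > 0) — not an equilibrium.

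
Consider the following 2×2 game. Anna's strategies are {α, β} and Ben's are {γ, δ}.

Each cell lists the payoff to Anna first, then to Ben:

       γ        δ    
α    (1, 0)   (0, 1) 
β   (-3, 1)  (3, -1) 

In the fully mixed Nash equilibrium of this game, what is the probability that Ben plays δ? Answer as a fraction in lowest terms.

4/7

Let q be the probability that Ben plays γ. In a completely mixed equilibrium, Anna must be indifferent between α and β.
Anna's expected payoff from α is q; from β it is −3q + 3(1−q).
Setting these equal: q = −6q + 3, so q = 3/7.
Therefore Ben plays δ with probability 1 − 3/7 = 4/7.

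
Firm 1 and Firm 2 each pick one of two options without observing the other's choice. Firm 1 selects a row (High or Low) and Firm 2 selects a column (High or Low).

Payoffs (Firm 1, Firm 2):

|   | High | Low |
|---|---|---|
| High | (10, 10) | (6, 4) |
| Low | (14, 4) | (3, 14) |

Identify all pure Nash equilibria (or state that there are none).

none

(High, High): Firm 1 prefers Low (14 > 10) — not an equilibrium.
(High, Low): Firm 2 prefers High (10 > 4) — not an equilibrium.
(Low, High): Firm 2 prefers Low (14 > 4) — not an equilibrium.
(Low, Low): Firm 1 prefers High (6 > 3) — not an equilibrium.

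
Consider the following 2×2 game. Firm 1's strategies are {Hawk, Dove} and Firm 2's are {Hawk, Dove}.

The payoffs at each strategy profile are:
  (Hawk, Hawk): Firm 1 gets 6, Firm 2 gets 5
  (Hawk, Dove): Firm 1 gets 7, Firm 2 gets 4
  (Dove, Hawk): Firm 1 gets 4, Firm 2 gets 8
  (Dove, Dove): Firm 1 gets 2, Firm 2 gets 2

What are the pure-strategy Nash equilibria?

(Hawk, Hawk): Firm 1 gets 6 ≥ 4 from Dove, and Firm 2 gets 5 ≥ 4 from Dove — Nash equilibrium.
(Hawk, Dove): Firm 2 prefers Hawk (5 > 4) — not an equilibrium.
(Dove, Hawk): Firm 1 prefers Hawk (6 > 4) — not an equilibrium.
(Dove, Dove): Firm 1 prefers Hawk (7 > 2); Firm 2 prefers Hawk (8 > 2) — not an equilibrium.

(Hawk, Hawk)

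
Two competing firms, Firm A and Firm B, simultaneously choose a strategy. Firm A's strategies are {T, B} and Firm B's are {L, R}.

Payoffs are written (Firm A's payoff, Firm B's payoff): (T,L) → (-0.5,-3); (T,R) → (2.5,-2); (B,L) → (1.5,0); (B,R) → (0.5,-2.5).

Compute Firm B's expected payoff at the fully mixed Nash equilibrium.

-15/7

First find p, the probability Firm A plays T, from Firm B's indifference between L and R: −3p = −2p − 2.5(1−p), giving p = 5/7.
Since Firm B is indifferent in equilibrium, Firm B's expected payoff equals the payoff from either column against (5/7, 2/7). Using L: −3(5/7) = -15/7.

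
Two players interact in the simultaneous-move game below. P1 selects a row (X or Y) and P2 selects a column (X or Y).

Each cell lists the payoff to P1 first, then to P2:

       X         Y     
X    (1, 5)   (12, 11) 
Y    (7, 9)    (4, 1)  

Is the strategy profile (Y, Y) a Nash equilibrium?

At (Y, Y), P1 earns 4; switching to X would give 12, so P1 would deviate.
P2 earns 1; switching to X would give 9, so P2 would deviate.
Since at least one player can profitably deviate, this is not a Nash equilibrium.

No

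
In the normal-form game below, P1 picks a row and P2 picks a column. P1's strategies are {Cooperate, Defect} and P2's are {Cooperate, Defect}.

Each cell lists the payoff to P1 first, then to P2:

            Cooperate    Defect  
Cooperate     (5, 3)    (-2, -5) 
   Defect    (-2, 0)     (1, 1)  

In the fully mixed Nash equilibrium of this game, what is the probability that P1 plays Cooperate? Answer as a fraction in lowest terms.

Let r be the probability that P1 plays Cooperate. In a completely mixed equilibrium, P2 must be indifferent between Cooperate and Defect.
P2's expected payoff from Cooperate is 3r; from Defect it is −5r + (1−r).
Setting these equal: 3r = −6r + 1, so r = 1/9.

1/9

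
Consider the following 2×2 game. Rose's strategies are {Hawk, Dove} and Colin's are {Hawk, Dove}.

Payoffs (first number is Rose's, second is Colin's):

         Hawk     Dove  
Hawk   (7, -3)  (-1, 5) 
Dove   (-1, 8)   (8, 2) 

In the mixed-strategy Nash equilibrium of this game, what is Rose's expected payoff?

55/17

First find q, the probability Colin plays Hawk, from Rose's indifference between Hawk and Dove: 7q − (1−q) = −q + 8(1−q), giving q = 9/17.
Since Rose is indifferent in equilibrium, Rose's expected payoff equals the payoff from either row against (9/17, 8/17). Using Hawk: 7(9/17) − (8/17) = 55/17.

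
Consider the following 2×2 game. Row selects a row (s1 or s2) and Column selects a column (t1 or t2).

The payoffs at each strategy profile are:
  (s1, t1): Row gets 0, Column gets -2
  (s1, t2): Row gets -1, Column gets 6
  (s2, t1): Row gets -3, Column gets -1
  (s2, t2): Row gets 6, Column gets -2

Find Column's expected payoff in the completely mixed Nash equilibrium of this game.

First find p, the probability Row plays s1, from Column's indifference between t1 and t2: −2p − (1−p) = 6p − 2(1−p), giving p = 1/9.
Since Column is indifferent in equilibrium, Column's expected payoff equals the payoff from either column against (1/9, 8/9). Using t1: −2(1/9) − (8/9) = -10/9.

-10/9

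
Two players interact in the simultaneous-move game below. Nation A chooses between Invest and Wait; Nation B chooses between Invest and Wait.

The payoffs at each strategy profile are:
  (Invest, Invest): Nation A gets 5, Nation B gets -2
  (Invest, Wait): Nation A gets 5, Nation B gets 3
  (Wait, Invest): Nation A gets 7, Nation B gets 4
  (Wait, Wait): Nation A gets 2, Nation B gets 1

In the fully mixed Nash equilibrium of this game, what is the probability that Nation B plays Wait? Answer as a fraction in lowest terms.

Let y be the probability that Nation B plays Invest. In a completely mixed equilibrium, Nation A must be indifferent between Invest and Wait.
Nation A's expected payoff from Invest is 5y + 5(1−y); from Wait it is 7y + 2(1−y).
Setting these equal: 5 = 5y + 2, so y = 3/5.
Therefore Nation B plays Wait with probability 1 − 3/5 = 2/5.

2/5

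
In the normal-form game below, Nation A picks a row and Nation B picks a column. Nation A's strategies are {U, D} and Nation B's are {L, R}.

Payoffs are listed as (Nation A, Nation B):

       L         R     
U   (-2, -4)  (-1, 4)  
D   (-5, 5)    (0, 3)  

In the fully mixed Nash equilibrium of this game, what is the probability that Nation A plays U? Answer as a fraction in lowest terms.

1/5

Let x be the probability that Nation A plays U. In a completely mixed equilibrium, Nation B must be indifferent between L and R.
Nation B's expected payoff from L is −4x + 5(1−x); from R it is 4x + 3(1−x).
Setting these equal: −9x + 5 = x + 3, so x = 1/5.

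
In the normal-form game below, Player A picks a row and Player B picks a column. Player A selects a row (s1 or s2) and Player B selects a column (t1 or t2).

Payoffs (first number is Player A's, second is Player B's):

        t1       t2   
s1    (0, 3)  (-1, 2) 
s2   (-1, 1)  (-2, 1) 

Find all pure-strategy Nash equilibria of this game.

(s1, t1)

(s1, t1): Player A gets 0 ≥ -1 from s2, and Player B gets 3 ≥ 2 from t2 — Nash equilibrium.
(s1, t2): Player B prefers t1 (3 > 2) — not an equilibrium.
(s2, t1): Player A prefers s1 (0 > -1) — not an equilibrium.
(s2, t2): Player A prefers s1 (-1 > -2) — not an equilibrium.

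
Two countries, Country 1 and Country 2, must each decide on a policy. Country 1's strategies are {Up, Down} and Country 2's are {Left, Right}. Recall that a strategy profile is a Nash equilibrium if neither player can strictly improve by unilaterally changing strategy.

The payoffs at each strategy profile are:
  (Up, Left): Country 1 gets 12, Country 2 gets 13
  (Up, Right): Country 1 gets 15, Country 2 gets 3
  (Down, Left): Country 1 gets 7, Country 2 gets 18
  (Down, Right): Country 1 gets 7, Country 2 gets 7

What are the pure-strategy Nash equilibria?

(Up, Left): Country 1 gets 12 ≥ 7 from Down, and Country 2 gets 13 ≥ 3 from Right — Nash equilibrium.
(Up, Right): Country 2 prefers Left (13 > 3) — not an equilibrium.
(Down, Left): Country 1 prefers Up (12 > 7) — not an equilibrium.
(Down, Right): Country 1 prefers Up (15 > 7); Country 2 prefers Left (18 > 7) — not an equilibrium.

(Up, Left)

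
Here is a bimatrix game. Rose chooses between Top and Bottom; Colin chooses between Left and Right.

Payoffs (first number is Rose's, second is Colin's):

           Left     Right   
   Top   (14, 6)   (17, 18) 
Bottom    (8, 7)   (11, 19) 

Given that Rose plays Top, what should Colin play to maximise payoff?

Against Top, Colin earns 6 from Left and 18 from Right.
So Right is the best response.

Right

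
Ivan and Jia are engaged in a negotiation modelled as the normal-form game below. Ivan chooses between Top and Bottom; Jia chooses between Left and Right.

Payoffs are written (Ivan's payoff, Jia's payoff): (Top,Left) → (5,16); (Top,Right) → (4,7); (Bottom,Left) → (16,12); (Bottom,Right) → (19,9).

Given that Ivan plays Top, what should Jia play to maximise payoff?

Against Top, Jia earns 16 from Left and 7 from Right.
So Left is the best response.

Left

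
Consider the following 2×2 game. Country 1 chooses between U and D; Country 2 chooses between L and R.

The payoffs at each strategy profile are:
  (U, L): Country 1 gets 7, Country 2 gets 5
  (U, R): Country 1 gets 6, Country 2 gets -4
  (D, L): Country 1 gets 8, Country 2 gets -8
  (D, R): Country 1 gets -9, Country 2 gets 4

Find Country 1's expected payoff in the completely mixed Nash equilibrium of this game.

111/16

First find q, the probability Country 2 plays L, from Country 1's indifference between U and D: 7q + 6(1−q) = 8q − 9(1−q), giving q = 15/16.
Since Country 1 is indifferent in equilibrium, Country 1's expected payoff equals the payoff from either row against (15/16, 1/16). Using U: 7(15/16) + 6(1/16) = 111/16.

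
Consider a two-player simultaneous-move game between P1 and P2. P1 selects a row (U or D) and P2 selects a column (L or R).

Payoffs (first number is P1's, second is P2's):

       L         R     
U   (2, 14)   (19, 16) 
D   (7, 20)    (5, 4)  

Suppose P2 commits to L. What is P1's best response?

Against L, P1 earns 2 from U and 7 from D.
So D is the best response.

D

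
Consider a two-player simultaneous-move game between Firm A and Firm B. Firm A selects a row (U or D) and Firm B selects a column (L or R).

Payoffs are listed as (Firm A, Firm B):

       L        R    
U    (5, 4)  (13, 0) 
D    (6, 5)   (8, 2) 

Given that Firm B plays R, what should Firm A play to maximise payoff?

U

Against R, Firm A earns 13 from U and 8 from D.
So U is the best response.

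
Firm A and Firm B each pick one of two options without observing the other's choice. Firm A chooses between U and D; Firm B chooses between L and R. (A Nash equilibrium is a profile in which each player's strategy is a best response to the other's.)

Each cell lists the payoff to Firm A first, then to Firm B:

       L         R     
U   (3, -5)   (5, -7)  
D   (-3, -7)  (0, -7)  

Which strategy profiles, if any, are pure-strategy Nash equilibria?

(U, L): Firm A gets 3 ≥ -3 from D, and Firm B gets -5 ≥ -7 from R — Nash equilibrium.
(U, R): Firm B prefers L (-5 > -7) — not an equilibrium.
(D, L): Firm A prefers U (3 > -3) — not an equilibrium.
(D, R): Firm A prefers U (5 > 0) — not an equilibrium.

(U, L)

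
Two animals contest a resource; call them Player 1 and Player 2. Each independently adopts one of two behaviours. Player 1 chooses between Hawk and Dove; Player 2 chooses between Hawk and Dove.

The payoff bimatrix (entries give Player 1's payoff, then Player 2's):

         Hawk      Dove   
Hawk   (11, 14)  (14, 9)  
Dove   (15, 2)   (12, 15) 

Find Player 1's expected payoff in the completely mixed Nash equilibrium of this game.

First find q, the probability Player 2 plays Hawk, from Player 1's indifference between Hawk and Dove: 11q + 14(1−q) = 15q + 12(1−q), giving q = 1/3.
Since Player 1 is indifferent in equilibrium, Player 1's expected payoff equals the payoff from either row against (1/3, 2/3). Using Hawk: 11(1/3) + 14(2/3) = 13.

13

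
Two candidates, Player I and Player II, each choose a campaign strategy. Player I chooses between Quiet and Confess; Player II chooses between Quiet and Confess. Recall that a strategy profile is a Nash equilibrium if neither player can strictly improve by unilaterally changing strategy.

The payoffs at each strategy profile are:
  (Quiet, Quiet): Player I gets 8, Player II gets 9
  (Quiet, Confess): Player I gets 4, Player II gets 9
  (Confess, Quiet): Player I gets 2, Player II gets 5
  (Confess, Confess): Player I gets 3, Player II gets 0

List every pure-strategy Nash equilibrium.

(Quiet, Quiet) and (Quiet, Confess)

(Quiet, Quiet): Player I gets 8 ≥ 2 from Confess, and Player II gets 9 ≥ 9 from Confess — Nash equilibrium.
(Quiet, Confess): Player I gets 4 ≥ 3 from Confess, and Player II gets 9 ≥ 9 from Quiet — Nash equilibrium.
(Confess, Quiet): Player I prefers Quiet (8 > 2) — not an equilibrium.
(Confess, Confess): Player I prefers Quiet (4 > 3); Player II prefers Quiet (5 > 0) — not an equilibrium.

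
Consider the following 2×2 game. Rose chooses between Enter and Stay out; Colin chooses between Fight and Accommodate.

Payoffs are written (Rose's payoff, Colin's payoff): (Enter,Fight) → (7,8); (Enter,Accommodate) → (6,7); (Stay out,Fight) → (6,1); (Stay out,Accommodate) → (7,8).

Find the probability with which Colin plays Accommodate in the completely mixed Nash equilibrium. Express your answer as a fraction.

Let y be the probability that Colin plays Fight. In a completely mixed equilibrium, Rose must be indifferent between Enter and Stay out.
Rose's expected payoff from Enter is 7y + 6(1−y); from Stay out it is 6y + 7(1−y).
Setting these equal: y + 6 = −y + 7, so y = 1/2.
Therefore Colin plays Accommodate with probability 1 − 1/2 = 1/2.

1/2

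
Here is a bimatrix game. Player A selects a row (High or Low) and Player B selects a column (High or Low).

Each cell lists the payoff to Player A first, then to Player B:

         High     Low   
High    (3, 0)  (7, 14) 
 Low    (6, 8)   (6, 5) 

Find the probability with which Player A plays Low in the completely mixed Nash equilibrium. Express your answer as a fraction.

Let x be the probability that Player A plays High. In a completely mixed equilibrium, Player B must be indifferent between High and Low.
Player B's expected payoff from High is 8(1−x); from Low it is 14x + 5(1−x).
Setting these equal: −8x + 8 = 9x + 5, so x = 3/17.
Therefore Player A plays Low with probability 1 − 3/17 = 14/17.

14/17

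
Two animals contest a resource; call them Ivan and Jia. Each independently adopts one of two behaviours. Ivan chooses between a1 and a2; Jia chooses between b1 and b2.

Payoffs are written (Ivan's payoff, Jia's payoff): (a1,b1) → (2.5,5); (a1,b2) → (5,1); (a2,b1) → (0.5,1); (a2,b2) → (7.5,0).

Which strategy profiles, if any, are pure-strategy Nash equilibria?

(a1, b1)

(a1, b1): Ivan gets 2.5 ≥ 0.5 from a2, and Jia gets 5 ≥ 1 from b2 — Nash equilibrium.
(a1, b2): Ivan prefers a2 (7.5 > 5); Jia prefers b1 (5 > 1) — not an equilibrium.
(a2, b1): Ivan prefers a1 (2.5 > 0.5) — not an equilibrium.
(a2, b2): Jia prefers b1 (1 > 0) — not an equilibrium.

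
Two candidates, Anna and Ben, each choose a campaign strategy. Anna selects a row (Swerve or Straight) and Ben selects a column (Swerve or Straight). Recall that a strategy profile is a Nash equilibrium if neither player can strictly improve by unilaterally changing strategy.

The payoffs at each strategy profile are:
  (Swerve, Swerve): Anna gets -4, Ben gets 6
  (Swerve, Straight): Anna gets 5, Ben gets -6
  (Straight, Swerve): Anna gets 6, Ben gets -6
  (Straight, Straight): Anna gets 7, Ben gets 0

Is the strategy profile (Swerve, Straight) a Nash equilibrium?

No

At (Swerve, Straight), Anna earns 5; switching to Straight would give 7, so Anna would deviate.
Ben earns -6; switching to Swerve would give 6, so Ben would deviate.
Since at least one player can profitably deviate, this is not a Nash equilibrium.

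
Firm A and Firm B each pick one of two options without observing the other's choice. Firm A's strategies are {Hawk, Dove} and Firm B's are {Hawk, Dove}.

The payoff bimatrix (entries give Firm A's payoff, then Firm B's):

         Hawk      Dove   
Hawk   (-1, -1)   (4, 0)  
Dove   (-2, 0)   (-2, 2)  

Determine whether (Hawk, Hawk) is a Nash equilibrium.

At (Hawk, Hawk), Firm A earns -1; switching to Dove would give -2, so Firm A has no profitable deviation.
Firm B earns -1; switching to Dove would give 0, so Firm B would deviate.
Since at least one player can profitably deviate, this is not a Nash equilibrium.

No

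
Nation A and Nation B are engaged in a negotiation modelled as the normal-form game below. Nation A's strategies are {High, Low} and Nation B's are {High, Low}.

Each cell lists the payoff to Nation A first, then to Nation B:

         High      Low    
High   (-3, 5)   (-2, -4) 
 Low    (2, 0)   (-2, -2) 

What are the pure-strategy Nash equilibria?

(Low, High)

(High, High): Nation A prefers Low (2 > -3) — not an equilibrium.
(High, Low): Nation B prefers High (5 > -4) — not an equilibrium.
(Low, High): Nation A gets 2 ≥ -3 from High, and Nation B gets 0 ≥ -2 from Low — Nash equilibrium.
(Low, Low): Nation B prefers High (0 > -2) — not an equilibrium.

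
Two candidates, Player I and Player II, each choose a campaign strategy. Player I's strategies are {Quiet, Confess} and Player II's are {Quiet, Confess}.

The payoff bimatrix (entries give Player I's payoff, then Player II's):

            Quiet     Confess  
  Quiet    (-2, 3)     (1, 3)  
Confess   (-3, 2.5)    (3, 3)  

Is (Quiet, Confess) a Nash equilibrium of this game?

At (Quiet, Confess), Player I earns 1; switching to Confess would give 3, so Player I would deviate.
Player II earns 3; switching to Quiet would give 3, so Player II has no profitable deviation.
Since at least one player can profitably deviate, this is not a Nash equilibrium.

No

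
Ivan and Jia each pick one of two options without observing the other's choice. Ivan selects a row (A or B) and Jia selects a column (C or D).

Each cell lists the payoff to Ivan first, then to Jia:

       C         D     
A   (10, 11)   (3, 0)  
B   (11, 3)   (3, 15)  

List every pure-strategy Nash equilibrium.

(A, C): Ivan prefers B (11 > 10) — not an equilibrium.
(A, D): Jia prefers C (11 > 0) — not an equilibrium.
(B, C): Jia prefers D (15 > 3) — not an equilibrium.
(B, D): Ivan gets 3 ≥ 3 from A, and Jia gets 15 ≥ 3 from C — Nash equilibrium.

(B, D)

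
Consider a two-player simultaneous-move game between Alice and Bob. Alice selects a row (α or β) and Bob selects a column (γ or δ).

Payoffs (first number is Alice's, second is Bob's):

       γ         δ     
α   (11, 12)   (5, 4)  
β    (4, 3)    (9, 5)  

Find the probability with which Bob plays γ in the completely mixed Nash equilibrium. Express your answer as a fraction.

Let c be the probability that Bob plays γ. In a completely mixed equilibrium, Alice must be indifferent between α and β.
Alice's expected payoff from α is 11c + 5(1−c); from β it is 4c + 9(1−c).
Setting these equal: 6c + 5 = −5c + 9, so c = 4/11.

4/11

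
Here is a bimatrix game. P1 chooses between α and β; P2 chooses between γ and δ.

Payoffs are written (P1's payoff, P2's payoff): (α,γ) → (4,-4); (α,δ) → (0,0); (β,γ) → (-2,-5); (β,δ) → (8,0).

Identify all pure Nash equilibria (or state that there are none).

(α, γ): P2 prefers δ (0 > -4) — not an equilibrium.
(α, δ): P1 prefers β (8 > 0) — not an equilibrium.
(β, γ): P1 prefers α (4 > -2); P2 prefers δ (0 > -5) — not an equilibrium.
(β, δ): P1 gets 8 ≥ 0 from α, and P2 gets 0 ≥ -5 from γ — Nash equilibrium.

(β, δ)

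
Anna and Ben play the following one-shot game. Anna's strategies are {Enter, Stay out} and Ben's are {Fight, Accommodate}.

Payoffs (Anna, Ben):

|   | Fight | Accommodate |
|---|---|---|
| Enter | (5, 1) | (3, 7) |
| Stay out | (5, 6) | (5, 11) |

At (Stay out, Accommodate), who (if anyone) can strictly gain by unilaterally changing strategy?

Anna at (Stay out, Accommodate) earns 5; deviating to Enter yields 3 — not better.
Ben earns 11; deviating to Fight yields 6 — not better.
Neither player can strictly improve; the profile is a Nash equilibrium.

Neither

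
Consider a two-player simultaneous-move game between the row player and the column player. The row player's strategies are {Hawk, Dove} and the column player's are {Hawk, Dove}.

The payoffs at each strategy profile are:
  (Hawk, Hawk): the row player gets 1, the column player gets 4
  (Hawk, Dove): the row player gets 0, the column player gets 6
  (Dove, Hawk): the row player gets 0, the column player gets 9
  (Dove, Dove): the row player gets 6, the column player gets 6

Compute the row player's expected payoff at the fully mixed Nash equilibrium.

6/7

First find q, the probability the column player plays Hawk, from the row player's indifference between Hawk and Dove: q = 6(1−q), giving q = 6/7.
Since the row player is indifferent in equilibrium, the row player's expected payoff equals the payoff from either row against (6/7, 1/7). Using Hawk: (6/7) = 6/7.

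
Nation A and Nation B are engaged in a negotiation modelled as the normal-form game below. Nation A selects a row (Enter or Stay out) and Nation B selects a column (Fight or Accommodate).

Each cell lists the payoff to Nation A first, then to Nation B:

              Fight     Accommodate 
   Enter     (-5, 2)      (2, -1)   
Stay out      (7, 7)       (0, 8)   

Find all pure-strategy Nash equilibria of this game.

(Enter, Fight): Nation A prefers Stay out (7 > -5) — not an equilibrium.
(Enter, Accommodate): Nation B prefers Fight (2 > -1) — not an equilibrium.
(Stay out, Fight): Nation B prefers Accommodate (8 > 7) — not an equilibrium.
(Stay out, Accommodate): Nation A prefers Enter (2 > 0) — not an equilibrium.

none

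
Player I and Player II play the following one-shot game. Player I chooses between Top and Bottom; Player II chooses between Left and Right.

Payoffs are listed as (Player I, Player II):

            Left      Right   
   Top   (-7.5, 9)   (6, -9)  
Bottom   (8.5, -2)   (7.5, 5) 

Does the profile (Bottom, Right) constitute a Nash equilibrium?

At (Bottom, Right), Player I earns 7.5; switching to Top would give 6, so Player I has no profitable deviation.
Player II earns 5; switching to Left would give -2, so Player II has no profitable deviation.
Neither player can gain by a unilateral deviation, so this profile is a Nash equilibrium.

Yes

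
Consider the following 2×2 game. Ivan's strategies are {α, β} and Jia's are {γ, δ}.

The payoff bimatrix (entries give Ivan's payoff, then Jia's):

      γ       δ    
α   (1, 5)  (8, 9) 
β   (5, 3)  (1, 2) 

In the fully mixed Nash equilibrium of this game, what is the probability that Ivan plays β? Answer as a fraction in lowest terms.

Let p be the probability that Ivan plays α. In a completely mixed equilibrium, Jia must be indifferent between γ and δ.
Jia's expected payoff from γ is 5p + 3(1−p); from δ it is 9p + 2(1−p).
Setting these equal: 2p + 3 = 7p + 2, so p = 1/5.
Therefore Ivan plays β with probability 1 − 1/5 = 4/5.

4/5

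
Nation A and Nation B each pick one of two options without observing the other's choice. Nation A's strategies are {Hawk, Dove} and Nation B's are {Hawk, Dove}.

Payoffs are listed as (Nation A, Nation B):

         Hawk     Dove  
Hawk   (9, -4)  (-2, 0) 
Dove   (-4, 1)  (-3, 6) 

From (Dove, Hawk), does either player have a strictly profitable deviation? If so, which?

Both

Nation A at (Dove, Hawk) earns -4; deviating to Hawk yields 9 — a strict improvement.
Nation B earns 1; deviating to Dove yields 6 — a strict improvement.
Both Nation A and Nation B have strictly profitable deviations.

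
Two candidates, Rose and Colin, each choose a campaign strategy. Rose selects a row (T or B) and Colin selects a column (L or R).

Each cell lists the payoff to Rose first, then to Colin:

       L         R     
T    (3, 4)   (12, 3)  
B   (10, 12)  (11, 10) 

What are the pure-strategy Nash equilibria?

(T, L): Rose prefers B (10 > 3) — not an equilibrium.
(T, R): Colin prefers L (4 > 3) — not an equilibrium.
(B, L): Rose gets 10 ≥ 3 from T, and Colin gets 12 ≥ 10 from R — Nash equilibrium.
(B, R): Rose prefers T (12 > 11); Colin prefers L (12 > 10) — not an equilibrium.

(B, L)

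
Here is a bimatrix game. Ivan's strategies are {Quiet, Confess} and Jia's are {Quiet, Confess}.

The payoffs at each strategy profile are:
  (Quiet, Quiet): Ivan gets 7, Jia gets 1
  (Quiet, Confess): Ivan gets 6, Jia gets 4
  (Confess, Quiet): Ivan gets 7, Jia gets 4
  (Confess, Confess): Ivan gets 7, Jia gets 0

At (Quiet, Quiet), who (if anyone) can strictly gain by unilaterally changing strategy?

Ivan at (Quiet, Quiet) earns 7; deviating to Confess yields 7 — not better.
Jia earns 1; deviating to Confess yields 4 — a strict improvement.
Only Jia has a strictly profitable deviation.

Jia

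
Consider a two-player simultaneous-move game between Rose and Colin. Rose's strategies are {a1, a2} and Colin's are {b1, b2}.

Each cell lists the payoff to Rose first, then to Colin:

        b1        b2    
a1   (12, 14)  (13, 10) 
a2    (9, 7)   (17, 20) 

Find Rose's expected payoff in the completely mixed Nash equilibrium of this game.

87/7

First find q, the probability Colin plays b1, from Rose's indifference between a1 and a2: 12q + 13(1−q) = 9q + 17(1−q), giving q = 4/7.
Since Rose is indifferent in equilibrium, Rose's expected payoff equals the payoff from either row against (4/7, 3/7). Using a1: 12(4/7) + 13(3/7) = 87/7.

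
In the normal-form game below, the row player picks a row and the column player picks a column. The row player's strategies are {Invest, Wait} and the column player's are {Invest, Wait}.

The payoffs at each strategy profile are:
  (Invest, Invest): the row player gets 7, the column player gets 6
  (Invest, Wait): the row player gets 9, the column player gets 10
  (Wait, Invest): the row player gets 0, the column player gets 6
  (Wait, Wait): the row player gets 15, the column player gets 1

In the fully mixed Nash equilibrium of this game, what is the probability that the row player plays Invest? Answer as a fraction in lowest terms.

5/9

Let p be the probability that the row player plays Invest. In a completely mixed equilibrium, the column player must be indifferent between Invest and Wait.
The column player's expected payoff from Invest is 6p + 6(1−p); from Wait it is 10p + (1−p).
Setting these equal: 6 = 9p + 1, so p = 5/9.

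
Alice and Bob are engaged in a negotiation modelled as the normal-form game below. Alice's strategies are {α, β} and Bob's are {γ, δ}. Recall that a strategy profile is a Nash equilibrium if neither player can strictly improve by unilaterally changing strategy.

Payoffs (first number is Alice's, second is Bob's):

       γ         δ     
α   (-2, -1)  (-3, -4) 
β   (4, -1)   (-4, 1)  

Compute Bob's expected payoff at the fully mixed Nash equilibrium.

-1

First find x, the probability Alice plays α, from Bob's indifference between γ and δ: −x − (1−x) = −4x + (1−x), giving x = 2/5.
Since Bob is indifferent in equilibrium, Bob's expected payoff equals the payoff from either column against (2/5, 3/5). Using γ: −(2/5) − (3/5) = -1.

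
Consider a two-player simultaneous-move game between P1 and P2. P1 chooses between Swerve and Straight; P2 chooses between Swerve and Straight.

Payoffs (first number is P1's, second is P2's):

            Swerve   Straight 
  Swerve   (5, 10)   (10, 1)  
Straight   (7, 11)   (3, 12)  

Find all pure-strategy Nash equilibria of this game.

(Swerve, Swerve): P1 prefers Straight (7 > 5) — not an equilibrium.
(Swerve, Straight): P2 prefers Swerve (10 > 1) — not an equilibrium.
(Straight, Swerve): P2 prefers Straight (12 > 11) — not an equilibrium.
(Straight, Straight): P1 prefers Swerve (10 > 3) — not an equilibrium.

none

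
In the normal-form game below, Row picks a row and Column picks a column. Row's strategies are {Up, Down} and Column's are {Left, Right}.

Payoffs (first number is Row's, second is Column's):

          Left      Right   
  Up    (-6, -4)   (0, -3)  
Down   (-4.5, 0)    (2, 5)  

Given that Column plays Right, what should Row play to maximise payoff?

Against Right, Row earns 0 from Up and 2 from Down.
So Down is the best response.

Down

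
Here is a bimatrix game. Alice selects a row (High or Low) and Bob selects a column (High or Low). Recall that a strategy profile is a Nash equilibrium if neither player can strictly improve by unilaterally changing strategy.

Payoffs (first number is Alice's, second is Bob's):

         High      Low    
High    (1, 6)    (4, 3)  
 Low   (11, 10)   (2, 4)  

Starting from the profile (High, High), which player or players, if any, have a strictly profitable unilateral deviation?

Alice

Alice at (High, High) earns 1; deviating to Low yields 11 — a strict improvement.
Bob earns 6; deviating to Low yields 3 — not better.
Only Alice has a strictly profitable deviation.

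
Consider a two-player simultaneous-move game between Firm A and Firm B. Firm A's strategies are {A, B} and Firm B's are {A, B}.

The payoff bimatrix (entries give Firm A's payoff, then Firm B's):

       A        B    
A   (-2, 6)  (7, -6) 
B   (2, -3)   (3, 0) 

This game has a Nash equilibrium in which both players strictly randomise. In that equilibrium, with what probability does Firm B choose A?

1/2

Let q be the probability that Firm B plays A. In a completely mixed equilibrium, Firm A must be indifferent between A and B.
Firm A's expected payoff from A is −2q + 7(1−q); from B it is 2q + 3(1−q).
Setting these equal: −9q + 7 = −q + 3, so q = 1/2.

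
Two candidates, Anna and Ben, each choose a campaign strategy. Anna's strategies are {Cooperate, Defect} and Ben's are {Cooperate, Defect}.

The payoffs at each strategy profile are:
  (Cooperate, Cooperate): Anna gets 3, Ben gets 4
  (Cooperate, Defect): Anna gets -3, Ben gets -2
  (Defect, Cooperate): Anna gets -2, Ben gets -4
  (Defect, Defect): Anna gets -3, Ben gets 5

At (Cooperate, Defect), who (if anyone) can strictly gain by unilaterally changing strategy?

Anna at (Cooperate, Defect) earns -3; deviating to Defect yields -3 — not better.
Ben earns -2; deviating to Cooperate yields 4 — a strict improvement.
Only Ben has a strictly profitable deviation.

Ben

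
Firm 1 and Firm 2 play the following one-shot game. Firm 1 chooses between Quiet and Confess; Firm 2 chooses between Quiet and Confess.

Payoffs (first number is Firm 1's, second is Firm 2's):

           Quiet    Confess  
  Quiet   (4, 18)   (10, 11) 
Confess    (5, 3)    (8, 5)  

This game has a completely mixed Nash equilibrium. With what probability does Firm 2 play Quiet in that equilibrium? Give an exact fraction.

Let y be the probability that Firm 2 plays Quiet. In a completely mixed equilibrium, Firm 1 must be indifferent between Quiet and Confess.
Firm 1's expected payoff from Quiet is 4y + 10(1−y); from Confess it is 5y + 8(1−y).
Setting these equal: −6y + 10 = −3y + 8, so y = 2/3.

2/3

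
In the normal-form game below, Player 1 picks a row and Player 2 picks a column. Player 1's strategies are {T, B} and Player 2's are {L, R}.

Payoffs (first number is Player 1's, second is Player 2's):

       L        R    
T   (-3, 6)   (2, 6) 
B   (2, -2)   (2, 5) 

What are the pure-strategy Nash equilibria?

(T, L): Player 1 prefers B (2 > -3) — not an equilibrium.
(T, R): Player 1 gets 2 ≥ 2 from B, and Player 2 gets 6 ≥ 6 from L — Nash equilibrium.
(B, L): Player 2 prefers R (5 > -2) — not an equilibrium.
(B, R): Player 1 gets 2 ≥ 2 from T, and Player 2 gets 5 ≥ -2 from L — Nash equilibrium.

(T, R) and (B, R)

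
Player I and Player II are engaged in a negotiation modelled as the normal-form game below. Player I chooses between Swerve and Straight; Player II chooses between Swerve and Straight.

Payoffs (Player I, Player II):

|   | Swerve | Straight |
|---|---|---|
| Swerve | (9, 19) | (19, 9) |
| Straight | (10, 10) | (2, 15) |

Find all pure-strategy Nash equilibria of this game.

(Swerve, Swerve): Player I prefers Straight (10 > 9) — not an equilibrium.
(Swerve, Straight): Player II prefers Swerve (19 > 9) — not an equilibrium.
(Straight, Swerve): Player II prefers Straight (15 > 10) — not an equilibrium.
(Straight, Straight): Player I prefers Swerve (19 > 2) — not an equilibrium.

none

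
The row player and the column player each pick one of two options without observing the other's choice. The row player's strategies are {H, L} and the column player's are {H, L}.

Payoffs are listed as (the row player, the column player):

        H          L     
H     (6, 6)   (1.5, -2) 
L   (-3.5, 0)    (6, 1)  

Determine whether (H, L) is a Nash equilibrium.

No

At (H, L), the row player earns 1.5; switching to L would give 6, so the row player would deviate.
The column player earns -2; switching to H would give 6, so the column player would deviate.
Since at least one player can profitably deviate, this is not a Nash equilibrium.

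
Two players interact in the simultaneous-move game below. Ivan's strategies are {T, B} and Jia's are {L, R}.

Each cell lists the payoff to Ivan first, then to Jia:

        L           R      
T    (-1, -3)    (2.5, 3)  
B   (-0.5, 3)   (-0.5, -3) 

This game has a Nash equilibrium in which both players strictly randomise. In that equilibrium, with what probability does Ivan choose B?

Let r be the probability that Ivan plays T. In a completely mixed equilibrium, Jia must be indifferent between L and R.
Jia's expected payoff from L is −3r + 3(1−r); from R it is 3r − 3(1−r).
Setting these equal: −6r + 3 = 6r − 3, so r = 1/2.
Therefore Ivan plays B with probability 1 − 1/2 = 1/2.

1/2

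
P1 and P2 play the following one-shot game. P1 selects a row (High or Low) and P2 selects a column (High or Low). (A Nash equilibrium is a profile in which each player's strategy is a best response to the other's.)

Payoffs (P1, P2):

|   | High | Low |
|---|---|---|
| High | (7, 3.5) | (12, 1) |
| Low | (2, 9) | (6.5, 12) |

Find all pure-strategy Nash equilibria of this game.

(High, High): P1 gets 7 ≥ 2 from Low, and P2 gets 3.5 ≥ 1 from Low — Nash equilibrium.
(High, Low): P2 prefers High (3.5 > 1) — not an equilibrium.
(Low, High): P1 prefers High (7 > 2); P2 prefers Low (12 > 9) — not an equilibrium.
(Low, Low): P1 prefers High (12 > 6.5) — not an equilibrium.

(High, High)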